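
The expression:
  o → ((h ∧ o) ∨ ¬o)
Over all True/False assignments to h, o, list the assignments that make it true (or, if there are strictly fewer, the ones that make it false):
is false only for:
  h=False, o=True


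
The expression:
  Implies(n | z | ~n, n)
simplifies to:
n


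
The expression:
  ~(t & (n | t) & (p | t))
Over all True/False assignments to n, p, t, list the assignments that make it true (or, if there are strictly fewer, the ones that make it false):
is true only for:
  n=False, p=False, t=False;
  n=False, p=True, t=False;
  n=True, p=False, t=False;
  n=True, p=True, t=False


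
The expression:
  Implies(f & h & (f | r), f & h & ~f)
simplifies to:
~f | ~h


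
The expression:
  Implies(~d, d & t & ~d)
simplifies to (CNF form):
d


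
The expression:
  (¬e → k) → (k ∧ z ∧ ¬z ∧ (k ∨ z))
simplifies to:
¬e ∧ ¬k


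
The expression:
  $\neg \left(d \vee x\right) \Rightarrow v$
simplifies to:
$d \vee v \vee x$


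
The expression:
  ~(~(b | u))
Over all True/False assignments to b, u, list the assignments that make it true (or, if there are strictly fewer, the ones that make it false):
is false only for:
  b=False, u=False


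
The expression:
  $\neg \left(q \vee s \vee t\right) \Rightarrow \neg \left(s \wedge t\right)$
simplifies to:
$\text{True}$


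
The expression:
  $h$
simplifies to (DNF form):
$h$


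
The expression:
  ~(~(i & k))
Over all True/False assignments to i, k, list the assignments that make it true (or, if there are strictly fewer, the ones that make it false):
is true only for:
  i=True, k=True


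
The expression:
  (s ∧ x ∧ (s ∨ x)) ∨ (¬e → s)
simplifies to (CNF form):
e ∨ s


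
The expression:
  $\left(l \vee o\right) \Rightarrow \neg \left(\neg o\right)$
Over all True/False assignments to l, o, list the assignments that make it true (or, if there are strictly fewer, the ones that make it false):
is false only for:
  l=True, o=False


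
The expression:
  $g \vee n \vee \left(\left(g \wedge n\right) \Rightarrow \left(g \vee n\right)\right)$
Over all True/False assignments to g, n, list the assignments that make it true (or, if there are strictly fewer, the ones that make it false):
is always true.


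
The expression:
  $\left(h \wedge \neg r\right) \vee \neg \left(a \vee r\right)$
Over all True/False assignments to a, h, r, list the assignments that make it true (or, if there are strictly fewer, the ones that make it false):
is true only for:
  a=False, h=False, r=False;
  a=False, h=True, r=False;
  a=True, h=True, r=False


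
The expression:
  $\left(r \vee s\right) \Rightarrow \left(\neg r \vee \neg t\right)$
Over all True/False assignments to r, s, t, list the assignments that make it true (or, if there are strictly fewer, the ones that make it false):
is false only for:
  r=True, s=False, t=True;
  r=True, s=True, t=True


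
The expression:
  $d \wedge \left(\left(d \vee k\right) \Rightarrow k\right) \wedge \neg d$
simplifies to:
$\text{False}$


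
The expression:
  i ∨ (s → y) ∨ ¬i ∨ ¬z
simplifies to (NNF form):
True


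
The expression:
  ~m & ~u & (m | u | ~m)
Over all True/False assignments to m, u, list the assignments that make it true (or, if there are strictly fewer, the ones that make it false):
is true only for:
  m=False, u=False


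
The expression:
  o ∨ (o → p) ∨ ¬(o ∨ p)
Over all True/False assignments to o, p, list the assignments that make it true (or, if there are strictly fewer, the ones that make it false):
is always true.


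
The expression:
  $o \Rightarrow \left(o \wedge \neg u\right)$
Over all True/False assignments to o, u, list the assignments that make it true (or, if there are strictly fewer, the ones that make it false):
is false only for:
  o=True, u=True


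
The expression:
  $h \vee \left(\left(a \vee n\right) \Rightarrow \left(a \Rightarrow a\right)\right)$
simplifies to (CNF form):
$\text{True}$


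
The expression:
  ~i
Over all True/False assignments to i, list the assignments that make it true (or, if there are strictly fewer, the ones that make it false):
is true only for:
  i=False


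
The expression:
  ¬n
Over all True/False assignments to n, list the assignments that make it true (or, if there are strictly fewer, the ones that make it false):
is true only for:
  n=False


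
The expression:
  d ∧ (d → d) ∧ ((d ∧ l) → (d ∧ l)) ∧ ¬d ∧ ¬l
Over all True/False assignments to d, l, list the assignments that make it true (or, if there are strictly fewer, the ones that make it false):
is never true.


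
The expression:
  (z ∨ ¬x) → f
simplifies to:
f ∨ (x ∧ ¬z)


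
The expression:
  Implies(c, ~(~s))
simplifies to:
s | ~c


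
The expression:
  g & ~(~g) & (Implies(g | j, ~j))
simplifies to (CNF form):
g & ~j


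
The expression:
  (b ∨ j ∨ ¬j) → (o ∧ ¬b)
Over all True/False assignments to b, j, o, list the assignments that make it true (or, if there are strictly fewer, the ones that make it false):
is true only for:
  b=False, j=False, o=True;
  b=False, j=True, o=True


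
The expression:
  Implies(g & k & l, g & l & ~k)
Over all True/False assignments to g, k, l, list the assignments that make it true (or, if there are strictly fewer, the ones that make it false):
is false only for:
  g=True, k=True, l=True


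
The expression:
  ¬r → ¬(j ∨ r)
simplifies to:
r ∨ ¬j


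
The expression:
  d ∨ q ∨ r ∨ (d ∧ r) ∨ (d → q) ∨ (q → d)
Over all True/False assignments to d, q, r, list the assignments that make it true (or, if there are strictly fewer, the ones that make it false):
is always true.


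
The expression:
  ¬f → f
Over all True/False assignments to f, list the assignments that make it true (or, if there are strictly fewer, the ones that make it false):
is true only for:
  f=True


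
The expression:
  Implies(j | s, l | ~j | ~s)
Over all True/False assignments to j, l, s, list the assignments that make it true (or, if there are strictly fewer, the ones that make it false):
is false only for:
  j=True, l=False, s=True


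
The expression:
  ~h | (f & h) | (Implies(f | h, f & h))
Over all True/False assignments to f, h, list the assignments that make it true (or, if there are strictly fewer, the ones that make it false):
is false only for:
  f=False, h=True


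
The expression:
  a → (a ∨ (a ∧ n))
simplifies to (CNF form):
True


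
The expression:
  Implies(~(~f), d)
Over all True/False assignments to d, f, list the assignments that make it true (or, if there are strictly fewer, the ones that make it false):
is false only for:
  d=False, f=True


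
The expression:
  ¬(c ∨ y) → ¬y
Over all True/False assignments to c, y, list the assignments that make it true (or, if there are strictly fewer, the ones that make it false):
is always true.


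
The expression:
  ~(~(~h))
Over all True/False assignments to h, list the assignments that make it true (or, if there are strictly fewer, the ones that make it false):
is true only for:
  h=False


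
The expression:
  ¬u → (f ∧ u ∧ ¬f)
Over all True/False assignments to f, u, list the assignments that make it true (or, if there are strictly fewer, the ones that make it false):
is true only for:
  f=False, u=True;
  f=True, u=True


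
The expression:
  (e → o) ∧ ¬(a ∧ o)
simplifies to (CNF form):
(o ∨ ¬e) ∧ (¬a ∨ ¬o)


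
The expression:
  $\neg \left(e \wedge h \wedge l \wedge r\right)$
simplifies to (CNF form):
$\neg e \vee \neg h \vee \neg l \vee \neg r$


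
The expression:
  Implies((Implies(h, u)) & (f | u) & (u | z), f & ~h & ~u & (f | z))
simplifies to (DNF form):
~u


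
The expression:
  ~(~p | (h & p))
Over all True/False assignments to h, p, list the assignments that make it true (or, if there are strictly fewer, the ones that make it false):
is true only for:
  h=False, p=True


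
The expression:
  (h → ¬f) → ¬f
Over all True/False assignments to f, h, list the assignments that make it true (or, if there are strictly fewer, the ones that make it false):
is false only for:
  f=True, h=False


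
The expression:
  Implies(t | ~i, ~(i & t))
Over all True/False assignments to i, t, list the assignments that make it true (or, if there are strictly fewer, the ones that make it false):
is false only for:
  i=True, t=True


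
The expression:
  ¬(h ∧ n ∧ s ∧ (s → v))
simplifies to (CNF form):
¬h ∨ ¬n ∨ ¬s ∨ ¬v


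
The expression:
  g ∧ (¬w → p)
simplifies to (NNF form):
g ∧ (p ∨ w)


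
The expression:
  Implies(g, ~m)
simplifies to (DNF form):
~g | ~m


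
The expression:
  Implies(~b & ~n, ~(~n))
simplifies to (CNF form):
b | n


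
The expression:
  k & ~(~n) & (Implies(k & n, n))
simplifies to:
k & n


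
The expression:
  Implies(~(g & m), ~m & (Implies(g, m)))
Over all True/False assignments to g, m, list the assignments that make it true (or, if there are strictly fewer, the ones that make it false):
is true only for:
  g=False, m=False;
  g=True, m=True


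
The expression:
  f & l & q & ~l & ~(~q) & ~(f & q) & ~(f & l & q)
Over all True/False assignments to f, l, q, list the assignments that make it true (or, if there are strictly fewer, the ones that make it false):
is never true.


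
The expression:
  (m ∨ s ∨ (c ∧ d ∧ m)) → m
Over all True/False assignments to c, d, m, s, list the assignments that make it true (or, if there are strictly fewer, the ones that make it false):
is false only for:
  c=False, d=False, m=False, s=True;
  c=False, d=True, m=False, s=True;
  c=True, d=False, m=False, s=True;
  c=True, d=True, m=False, s=True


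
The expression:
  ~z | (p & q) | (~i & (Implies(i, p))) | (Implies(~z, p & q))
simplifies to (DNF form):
True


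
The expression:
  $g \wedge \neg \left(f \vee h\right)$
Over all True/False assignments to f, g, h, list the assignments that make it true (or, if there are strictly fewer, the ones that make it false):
is true only for:
  f=False, g=True, h=False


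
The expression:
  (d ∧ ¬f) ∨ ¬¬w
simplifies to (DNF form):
w ∨ (d ∧ ¬f)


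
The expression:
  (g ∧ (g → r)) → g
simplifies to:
True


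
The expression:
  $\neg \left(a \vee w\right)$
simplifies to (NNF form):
$\neg a \wedge \neg w$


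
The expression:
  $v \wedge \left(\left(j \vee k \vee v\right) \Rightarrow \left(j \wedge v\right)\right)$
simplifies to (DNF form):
$j \wedge v$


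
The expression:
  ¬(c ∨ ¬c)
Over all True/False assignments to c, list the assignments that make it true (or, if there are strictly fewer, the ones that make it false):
is never true.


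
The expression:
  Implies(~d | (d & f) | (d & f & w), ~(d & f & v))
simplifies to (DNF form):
~d | ~f | ~v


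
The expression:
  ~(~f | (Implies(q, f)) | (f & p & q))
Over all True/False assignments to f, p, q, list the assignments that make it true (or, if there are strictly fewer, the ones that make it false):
is never true.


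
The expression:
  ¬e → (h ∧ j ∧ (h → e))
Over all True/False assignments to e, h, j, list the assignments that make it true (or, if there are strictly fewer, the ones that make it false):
is true only for:
  e=True, h=False, j=False;
  e=True, h=False, j=True;
  e=True, h=True, j=False;
  e=True, h=True, j=True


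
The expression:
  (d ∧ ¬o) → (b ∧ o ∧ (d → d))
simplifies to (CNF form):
o ∨ ¬d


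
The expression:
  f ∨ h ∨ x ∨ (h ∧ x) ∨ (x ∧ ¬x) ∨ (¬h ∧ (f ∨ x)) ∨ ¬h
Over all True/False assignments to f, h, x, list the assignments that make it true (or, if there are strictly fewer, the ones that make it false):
is always true.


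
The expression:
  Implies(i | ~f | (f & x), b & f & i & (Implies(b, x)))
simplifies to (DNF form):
(b & f & i & x) | (f & ~i & ~x)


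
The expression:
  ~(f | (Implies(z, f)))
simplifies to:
z & ~f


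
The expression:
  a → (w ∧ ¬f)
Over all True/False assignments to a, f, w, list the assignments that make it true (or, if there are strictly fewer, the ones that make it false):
is false only for:
  a=True, f=False, w=False;
  a=True, f=True, w=False;
  a=True, f=True, w=True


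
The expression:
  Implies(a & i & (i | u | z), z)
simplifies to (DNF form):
z | ~a | ~i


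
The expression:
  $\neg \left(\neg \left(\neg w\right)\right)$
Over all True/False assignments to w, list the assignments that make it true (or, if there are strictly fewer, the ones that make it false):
is true only for:
  w=False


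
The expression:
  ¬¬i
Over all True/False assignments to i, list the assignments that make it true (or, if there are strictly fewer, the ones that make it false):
is true only for:
  i=True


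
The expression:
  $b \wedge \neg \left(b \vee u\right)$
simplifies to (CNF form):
$\text{False}$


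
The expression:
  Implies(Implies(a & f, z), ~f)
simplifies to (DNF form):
~f | (a & ~z)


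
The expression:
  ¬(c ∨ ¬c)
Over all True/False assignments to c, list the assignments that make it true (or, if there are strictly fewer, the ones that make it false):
is never true.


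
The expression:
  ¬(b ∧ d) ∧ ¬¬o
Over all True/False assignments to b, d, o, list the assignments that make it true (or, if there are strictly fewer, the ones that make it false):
is true only for:
  b=False, d=False, o=True;
  b=False, d=True, o=True;
  b=True, d=False, o=True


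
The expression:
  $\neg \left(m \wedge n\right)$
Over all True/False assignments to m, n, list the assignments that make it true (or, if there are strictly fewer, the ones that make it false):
is false only for:
  m=True, n=True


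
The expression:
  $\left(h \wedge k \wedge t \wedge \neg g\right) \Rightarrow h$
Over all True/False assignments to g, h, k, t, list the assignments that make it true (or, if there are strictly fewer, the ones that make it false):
is always true.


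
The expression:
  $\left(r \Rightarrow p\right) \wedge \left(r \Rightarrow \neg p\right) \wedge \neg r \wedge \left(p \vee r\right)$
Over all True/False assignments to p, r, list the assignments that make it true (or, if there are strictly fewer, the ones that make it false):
is true only for:
  p=True, r=False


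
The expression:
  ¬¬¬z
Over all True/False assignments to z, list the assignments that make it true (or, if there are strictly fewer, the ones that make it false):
is true only for:
  z=False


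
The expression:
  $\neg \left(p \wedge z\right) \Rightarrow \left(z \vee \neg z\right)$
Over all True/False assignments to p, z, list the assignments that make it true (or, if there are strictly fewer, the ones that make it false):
is always true.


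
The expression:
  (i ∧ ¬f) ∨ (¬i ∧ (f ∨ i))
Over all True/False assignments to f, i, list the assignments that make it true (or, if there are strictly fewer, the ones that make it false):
is true only for:
  f=False, i=True;
  f=True, i=False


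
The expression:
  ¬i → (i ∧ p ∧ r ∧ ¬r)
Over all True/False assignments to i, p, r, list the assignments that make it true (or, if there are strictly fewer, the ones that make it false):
is true only for:
  i=True, p=False, r=False;
  i=True, p=False, r=True;
  i=True, p=True, r=False;
  i=True, p=True, r=True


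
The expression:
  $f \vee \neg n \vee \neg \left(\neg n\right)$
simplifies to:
$\text{True}$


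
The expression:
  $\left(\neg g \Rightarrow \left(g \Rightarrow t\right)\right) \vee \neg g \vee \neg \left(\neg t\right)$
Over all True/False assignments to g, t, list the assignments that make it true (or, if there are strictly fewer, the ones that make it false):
is always true.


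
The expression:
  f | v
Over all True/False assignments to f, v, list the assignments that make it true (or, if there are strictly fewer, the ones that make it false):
is false only for:
  f=False, v=False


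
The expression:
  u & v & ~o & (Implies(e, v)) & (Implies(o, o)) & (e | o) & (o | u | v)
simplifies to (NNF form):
e & u & v & ~o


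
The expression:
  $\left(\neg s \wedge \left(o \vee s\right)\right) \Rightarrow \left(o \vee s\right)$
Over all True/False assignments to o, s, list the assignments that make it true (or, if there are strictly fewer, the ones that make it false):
is always true.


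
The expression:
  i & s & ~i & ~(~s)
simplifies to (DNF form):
False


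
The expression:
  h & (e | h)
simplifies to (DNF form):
h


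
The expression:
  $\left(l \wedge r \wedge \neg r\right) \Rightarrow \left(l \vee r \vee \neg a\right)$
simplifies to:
$\text{True}$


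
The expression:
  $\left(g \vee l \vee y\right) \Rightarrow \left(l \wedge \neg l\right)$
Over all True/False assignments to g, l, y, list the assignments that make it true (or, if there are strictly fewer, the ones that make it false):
is true only for:
  g=False, l=False, y=False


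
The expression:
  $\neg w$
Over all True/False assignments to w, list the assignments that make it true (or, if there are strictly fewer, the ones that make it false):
is true only for:
  w=False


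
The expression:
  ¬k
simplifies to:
¬k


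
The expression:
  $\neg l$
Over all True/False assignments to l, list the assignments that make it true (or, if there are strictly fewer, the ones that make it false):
is true only for:
  l=False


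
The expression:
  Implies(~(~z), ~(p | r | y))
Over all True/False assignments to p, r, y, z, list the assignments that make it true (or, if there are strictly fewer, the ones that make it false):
is false only for:
  p=False, r=False, y=True, z=True;
  p=False, r=True, y=False, z=True;
  p=False, r=True, y=True, z=True;
  p=True, r=False, y=False, z=True;
  p=True, r=False, y=True, z=True;
  p=True, r=True, y=False, z=True;
  p=True, r=True, y=True, z=True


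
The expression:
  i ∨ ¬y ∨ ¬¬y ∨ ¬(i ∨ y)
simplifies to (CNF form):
True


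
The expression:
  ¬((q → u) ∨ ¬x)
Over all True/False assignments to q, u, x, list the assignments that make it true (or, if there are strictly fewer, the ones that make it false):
is true only for:
  q=True, u=False, x=True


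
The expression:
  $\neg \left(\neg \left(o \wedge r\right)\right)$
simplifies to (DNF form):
$o \wedge r$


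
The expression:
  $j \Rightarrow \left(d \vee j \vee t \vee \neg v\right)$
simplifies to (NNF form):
$\text{True}$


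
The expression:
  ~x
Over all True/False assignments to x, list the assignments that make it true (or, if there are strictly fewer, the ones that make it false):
is true only for:
  x=False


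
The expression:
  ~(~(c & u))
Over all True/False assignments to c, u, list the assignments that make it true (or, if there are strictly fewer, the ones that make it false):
is true only for:
  c=True, u=True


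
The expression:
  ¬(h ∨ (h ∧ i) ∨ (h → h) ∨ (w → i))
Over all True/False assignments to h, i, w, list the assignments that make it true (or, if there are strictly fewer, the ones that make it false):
is never true.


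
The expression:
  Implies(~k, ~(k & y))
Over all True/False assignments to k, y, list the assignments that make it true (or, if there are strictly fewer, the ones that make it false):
is always true.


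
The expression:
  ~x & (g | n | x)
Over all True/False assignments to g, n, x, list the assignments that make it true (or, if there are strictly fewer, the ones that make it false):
is true only for:
  g=False, n=True, x=False;
  g=True, n=False, x=False;
  g=True, n=True, x=False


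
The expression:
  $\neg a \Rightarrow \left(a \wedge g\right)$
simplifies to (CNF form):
$a$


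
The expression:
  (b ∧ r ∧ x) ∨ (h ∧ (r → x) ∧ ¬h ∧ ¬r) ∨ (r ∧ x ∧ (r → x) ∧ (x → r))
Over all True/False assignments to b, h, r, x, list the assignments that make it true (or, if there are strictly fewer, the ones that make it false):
is true only for:
  b=False, h=False, r=True, x=True;
  b=False, h=True, r=True, x=True;
  b=True, h=False, r=True, x=True;
  b=True, h=True, r=True, x=True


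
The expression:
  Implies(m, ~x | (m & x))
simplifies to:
True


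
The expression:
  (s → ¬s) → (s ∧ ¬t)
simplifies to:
s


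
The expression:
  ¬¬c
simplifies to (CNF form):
c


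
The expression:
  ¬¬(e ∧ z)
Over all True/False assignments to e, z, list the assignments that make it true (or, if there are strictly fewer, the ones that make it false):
is true only for:
  e=True, z=True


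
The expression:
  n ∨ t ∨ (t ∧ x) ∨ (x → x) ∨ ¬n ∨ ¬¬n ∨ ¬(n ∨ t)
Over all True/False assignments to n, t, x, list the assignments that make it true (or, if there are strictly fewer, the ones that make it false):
is always true.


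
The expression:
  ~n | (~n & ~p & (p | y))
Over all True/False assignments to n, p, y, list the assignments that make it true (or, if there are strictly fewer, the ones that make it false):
is true only for:
  n=False, p=False, y=False;
  n=False, p=False, y=True;
  n=False, p=True, y=False;
  n=False, p=True, y=True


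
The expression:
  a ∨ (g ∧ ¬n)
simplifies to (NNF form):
a ∨ (g ∧ ¬n)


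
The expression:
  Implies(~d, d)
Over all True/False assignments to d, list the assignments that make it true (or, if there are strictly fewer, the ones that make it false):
is true only for:
  d=True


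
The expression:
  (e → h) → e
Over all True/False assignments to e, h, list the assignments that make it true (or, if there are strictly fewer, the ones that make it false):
is true only for:
  e=True, h=False;
  e=True, h=True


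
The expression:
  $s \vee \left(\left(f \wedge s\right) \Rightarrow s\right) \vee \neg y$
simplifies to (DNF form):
$\text{True}$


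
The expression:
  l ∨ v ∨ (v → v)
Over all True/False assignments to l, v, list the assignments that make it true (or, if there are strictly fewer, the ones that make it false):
is always true.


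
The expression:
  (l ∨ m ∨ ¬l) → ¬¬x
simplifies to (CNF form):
x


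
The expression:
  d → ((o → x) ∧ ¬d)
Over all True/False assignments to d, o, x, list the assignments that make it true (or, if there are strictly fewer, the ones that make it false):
is true only for:
  d=False, o=False, x=False;
  d=False, o=False, x=True;
  d=False, o=True, x=False;
  d=False, o=True, x=True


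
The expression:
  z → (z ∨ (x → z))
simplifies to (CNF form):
True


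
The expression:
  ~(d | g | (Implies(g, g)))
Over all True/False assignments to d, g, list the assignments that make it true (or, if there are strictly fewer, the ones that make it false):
is never true.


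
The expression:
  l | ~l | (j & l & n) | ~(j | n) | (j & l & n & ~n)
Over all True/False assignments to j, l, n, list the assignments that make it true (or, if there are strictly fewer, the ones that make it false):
is always true.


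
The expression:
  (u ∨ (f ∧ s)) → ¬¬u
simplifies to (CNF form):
u ∨ ¬f ∨ ¬s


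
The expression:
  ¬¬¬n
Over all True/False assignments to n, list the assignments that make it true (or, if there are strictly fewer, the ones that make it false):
is true only for:
  n=False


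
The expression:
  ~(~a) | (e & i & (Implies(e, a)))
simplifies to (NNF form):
a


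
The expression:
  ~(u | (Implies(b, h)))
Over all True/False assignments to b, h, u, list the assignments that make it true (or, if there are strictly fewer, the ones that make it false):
is true only for:
  b=True, h=False, u=False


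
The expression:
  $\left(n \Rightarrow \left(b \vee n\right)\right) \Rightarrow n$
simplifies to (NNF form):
$n$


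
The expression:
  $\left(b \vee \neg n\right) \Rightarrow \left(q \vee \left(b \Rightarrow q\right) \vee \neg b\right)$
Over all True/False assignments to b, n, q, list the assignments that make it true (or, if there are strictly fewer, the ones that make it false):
is false only for:
  b=True, n=False, q=False;
  b=True, n=True, q=False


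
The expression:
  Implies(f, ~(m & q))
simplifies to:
~f | ~m | ~q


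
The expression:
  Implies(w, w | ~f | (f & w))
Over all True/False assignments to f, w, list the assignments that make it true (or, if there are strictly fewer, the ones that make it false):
is always true.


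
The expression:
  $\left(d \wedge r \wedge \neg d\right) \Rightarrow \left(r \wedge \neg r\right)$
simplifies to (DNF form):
$\text{True}$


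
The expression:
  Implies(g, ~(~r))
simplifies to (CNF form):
r | ~g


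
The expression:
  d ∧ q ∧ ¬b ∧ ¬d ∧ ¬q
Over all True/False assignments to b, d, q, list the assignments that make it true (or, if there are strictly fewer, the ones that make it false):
is never true.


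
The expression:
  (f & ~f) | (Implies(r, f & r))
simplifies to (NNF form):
f | ~r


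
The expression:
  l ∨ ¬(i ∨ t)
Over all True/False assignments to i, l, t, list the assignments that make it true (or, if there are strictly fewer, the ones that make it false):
is false only for:
  i=False, l=False, t=True;
  i=True, l=False, t=False;
  i=True, l=False, t=True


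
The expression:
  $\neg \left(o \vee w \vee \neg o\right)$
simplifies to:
$\text{False}$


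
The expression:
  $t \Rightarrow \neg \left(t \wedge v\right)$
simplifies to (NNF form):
$\neg t \vee \neg v$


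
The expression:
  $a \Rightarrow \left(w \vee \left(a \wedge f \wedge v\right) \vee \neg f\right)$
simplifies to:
$v \vee w \vee \neg a \vee \neg f$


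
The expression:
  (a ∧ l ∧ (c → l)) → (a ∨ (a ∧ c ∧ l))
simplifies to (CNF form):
True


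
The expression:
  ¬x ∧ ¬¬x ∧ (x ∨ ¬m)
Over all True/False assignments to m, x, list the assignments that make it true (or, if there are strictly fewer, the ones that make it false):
is never true.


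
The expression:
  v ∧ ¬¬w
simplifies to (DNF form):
v ∧ w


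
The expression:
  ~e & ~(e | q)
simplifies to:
~e & ~q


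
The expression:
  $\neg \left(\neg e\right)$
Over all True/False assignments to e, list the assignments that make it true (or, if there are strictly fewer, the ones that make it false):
is true only for:
  e=True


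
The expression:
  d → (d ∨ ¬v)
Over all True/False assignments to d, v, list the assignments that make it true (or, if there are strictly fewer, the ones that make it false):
is always true.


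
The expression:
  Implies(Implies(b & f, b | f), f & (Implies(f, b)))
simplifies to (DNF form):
b & f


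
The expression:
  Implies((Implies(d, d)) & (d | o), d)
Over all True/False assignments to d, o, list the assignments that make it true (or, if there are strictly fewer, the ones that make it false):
is false only for:
  d=False, o=True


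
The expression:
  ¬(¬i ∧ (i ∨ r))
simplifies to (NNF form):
i ∨ ¬r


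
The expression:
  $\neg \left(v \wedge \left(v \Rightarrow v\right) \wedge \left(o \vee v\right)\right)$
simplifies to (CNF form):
$\neg v$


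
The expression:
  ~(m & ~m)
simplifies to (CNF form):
True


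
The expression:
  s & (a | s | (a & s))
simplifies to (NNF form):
s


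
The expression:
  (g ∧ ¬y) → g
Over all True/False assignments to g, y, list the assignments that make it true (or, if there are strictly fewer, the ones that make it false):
is always true.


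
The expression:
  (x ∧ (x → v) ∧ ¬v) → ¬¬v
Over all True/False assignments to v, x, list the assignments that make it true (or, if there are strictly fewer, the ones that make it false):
is always true.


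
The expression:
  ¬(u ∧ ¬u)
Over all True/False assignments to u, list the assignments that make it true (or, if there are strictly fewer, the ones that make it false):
is always true.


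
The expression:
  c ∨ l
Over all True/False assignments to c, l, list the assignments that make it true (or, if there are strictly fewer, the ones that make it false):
is false only for:
  c=False, l=False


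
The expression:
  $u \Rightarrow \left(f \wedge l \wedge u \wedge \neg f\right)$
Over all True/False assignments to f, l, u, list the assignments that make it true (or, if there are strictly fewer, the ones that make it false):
is true only for:
  f=False, l=False, u=False;
  f=False, l=True, u=False;
  f=True, l=False, u=False;
  f=True, l=True, u=False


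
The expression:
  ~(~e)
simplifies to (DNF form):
e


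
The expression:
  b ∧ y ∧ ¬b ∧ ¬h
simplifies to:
False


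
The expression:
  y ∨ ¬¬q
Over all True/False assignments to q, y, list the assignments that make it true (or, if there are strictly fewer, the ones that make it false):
is false only for:
  q=False, y=False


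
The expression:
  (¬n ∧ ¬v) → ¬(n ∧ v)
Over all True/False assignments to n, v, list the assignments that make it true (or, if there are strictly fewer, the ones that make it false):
is always true.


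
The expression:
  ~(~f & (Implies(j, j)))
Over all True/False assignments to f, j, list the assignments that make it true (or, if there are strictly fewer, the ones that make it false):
is true only for:
  f=True, j=False;
  f=True, j=True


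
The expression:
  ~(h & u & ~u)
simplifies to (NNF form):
True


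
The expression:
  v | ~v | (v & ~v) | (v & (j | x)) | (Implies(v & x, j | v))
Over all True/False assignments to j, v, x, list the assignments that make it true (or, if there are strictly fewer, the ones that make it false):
is always true.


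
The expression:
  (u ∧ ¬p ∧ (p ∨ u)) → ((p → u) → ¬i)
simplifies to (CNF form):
p ∨ ¬i ∨ ¬u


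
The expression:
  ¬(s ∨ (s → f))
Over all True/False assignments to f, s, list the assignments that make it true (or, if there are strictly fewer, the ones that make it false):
is never true.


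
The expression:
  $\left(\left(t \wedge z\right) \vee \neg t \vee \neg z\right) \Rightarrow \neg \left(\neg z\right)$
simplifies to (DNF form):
$z$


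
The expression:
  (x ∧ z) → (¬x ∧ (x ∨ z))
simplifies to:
¬x ∨ ¬z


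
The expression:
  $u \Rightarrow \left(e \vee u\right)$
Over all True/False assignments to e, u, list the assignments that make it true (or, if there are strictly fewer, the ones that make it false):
is always true.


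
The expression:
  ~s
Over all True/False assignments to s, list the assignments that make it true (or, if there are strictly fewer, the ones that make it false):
is true only for:
  s=False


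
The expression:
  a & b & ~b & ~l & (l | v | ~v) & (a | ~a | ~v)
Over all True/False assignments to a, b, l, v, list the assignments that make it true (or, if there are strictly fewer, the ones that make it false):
is never true.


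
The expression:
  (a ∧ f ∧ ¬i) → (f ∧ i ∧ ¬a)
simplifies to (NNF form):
i ∨ ¬a ∨ ¬f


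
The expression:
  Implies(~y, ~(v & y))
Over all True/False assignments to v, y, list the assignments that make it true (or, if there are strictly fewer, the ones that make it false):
is always true.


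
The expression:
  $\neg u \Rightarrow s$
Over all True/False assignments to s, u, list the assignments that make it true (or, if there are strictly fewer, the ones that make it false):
is false only for:
  s=False, u=False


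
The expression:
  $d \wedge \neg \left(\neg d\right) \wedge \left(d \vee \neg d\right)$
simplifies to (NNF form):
$d$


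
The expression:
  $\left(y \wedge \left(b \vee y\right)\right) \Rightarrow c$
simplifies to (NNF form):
$c \vee \neg y$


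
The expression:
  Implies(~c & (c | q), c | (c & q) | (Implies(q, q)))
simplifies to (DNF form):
True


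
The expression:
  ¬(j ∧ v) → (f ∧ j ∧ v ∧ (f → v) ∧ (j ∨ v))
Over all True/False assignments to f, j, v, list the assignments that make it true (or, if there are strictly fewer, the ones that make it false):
is true only for:
  f=False, j=True, v=True;
  f=True, j=True, v=True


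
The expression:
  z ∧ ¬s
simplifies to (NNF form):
z ∧ ¬s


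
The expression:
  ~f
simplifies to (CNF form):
~f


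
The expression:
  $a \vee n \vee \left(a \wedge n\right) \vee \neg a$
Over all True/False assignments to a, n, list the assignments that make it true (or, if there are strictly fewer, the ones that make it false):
is always true.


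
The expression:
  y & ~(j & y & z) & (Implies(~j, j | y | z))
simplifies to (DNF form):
(y & ~j) | (y & ~z)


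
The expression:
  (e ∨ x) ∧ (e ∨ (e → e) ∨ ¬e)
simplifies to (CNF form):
e ∨ x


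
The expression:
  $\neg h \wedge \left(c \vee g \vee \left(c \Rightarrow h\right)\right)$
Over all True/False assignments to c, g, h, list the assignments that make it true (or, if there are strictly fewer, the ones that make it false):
is true only for:
  c=False, g=False, h=False;
  c=False, g=True, h=False;
  c=True, g=False, h=False;
  c=True, g=True, h=False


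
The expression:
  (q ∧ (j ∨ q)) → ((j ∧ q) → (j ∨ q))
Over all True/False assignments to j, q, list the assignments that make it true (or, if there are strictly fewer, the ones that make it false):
is always true.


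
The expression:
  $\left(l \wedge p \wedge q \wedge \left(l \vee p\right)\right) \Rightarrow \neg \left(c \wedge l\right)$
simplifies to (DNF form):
$\neg c \vee \neg l \vee \neg p \vee \neg q$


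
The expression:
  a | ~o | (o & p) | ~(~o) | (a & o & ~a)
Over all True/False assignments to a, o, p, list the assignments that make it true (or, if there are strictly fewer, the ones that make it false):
is always true.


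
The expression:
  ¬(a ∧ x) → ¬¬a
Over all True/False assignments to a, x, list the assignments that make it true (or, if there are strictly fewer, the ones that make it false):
is true only for:
  a=True, x=False;
  a=True, x=True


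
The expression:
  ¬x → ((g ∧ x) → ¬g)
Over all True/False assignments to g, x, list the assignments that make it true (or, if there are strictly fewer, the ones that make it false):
is always true.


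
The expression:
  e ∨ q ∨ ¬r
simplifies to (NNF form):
e ∨ q ∨ ¬r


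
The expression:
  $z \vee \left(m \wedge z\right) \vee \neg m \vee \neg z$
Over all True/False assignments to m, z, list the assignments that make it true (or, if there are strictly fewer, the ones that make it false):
is always true.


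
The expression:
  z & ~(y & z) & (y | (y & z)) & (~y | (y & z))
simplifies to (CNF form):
False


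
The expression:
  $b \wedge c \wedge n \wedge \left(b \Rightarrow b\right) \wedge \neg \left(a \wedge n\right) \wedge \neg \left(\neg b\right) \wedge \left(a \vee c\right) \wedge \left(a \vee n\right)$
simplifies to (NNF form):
$b \wedge c \wedge n \wedge \neg a$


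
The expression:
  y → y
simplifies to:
True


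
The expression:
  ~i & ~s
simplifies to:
~i & ~s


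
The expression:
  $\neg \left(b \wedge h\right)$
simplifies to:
$\neg b \vee \neg h$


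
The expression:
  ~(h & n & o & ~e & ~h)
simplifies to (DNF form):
True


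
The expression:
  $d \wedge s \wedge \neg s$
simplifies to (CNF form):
$\text{False}$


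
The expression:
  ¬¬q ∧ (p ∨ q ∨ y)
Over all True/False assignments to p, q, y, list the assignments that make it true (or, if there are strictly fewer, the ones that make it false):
is true only for:
  p=False, q=True, y=False;
  p=False, q=True, y=True;
  p=True, q=True, y=False;
  p=True, q=True, y=True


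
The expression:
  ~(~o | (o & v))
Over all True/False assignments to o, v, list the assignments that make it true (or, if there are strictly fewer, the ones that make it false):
is true only for:
  o=True, v=False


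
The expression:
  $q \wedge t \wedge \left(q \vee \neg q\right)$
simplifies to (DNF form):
$q \wedge t$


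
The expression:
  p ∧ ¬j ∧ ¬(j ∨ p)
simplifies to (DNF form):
False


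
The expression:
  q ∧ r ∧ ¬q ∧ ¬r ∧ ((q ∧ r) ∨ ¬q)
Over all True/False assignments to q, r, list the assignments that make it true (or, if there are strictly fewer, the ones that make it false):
is never true.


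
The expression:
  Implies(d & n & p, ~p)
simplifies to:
~d | ~n | ~p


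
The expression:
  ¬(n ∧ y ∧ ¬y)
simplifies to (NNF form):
True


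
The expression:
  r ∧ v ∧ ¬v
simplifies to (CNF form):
False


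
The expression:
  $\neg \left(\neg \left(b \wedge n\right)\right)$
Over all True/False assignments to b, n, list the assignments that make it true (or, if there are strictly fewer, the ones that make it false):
is true only for:
  b=True, n=True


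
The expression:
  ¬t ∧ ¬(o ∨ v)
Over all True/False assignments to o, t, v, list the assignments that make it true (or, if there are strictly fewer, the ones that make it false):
is true only for:
  o=False, t=False, v=False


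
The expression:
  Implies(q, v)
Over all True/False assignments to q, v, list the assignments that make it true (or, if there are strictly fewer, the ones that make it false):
is false only for:
  q=True, v=False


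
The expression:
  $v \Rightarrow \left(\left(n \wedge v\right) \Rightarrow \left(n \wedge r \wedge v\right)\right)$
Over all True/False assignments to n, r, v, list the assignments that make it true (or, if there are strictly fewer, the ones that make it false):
is false only for:
  n=True, r=False, v=True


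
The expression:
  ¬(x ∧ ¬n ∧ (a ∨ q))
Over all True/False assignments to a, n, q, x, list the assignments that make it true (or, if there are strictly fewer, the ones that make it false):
is false only for:
  a=False, n=False, q=True, x=True;
  a=True, n=False, q=False, x=True;
  a=True, n=False, q=True, x=True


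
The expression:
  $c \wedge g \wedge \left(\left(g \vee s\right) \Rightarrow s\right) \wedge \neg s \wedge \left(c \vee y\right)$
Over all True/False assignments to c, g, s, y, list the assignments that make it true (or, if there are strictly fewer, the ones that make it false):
is never true.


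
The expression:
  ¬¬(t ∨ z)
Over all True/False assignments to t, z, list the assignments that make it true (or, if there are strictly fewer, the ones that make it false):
is false only for:
  t=False, z=False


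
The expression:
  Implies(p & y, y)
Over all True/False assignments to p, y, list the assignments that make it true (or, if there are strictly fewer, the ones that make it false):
is always true.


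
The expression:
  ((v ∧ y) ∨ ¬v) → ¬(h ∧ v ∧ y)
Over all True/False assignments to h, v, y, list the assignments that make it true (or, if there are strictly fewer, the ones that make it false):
is false only for:
  h=True, v=True, y=True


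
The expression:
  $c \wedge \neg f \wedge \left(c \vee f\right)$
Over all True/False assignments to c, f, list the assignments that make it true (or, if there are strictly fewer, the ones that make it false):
is true only for:
  c=True, f=False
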